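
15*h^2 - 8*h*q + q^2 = (-5*h + q)*(-3*h + q)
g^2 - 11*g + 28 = (g - 7)*(g - 4)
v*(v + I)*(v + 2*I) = v^3 + 3*I*v^2 - 2*v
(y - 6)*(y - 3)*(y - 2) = y^3 - 11*y^2 + 36*y - 36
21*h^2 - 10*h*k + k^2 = (-7*h + k)*(-3*h + k)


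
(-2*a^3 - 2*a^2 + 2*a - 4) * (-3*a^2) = 6*a^5 + 6*a^4 - 6*a^3 + 12*a^2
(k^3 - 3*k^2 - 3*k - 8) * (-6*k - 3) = -6*k^4 + 15*k^3 + 27*k^2 + 57*k + 24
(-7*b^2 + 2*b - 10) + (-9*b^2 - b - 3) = -16*b^2 + b - 13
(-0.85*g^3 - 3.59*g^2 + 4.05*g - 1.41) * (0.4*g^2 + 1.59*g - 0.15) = -0.34*g^5 - 2.7875*g^4 - 3.9606*g^3 + 6.414*g^2 - 2.8494*g + 0.2115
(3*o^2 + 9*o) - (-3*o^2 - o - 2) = 6*o^2 + 10*o + 2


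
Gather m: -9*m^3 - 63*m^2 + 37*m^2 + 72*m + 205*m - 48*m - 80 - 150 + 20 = -9*m^3 - 26*m^2 + 229*m - 210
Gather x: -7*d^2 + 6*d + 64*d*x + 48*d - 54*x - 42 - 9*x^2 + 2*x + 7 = -7*d^2 + 54*d - 9*x^2 + x*(64*d - 52) - 35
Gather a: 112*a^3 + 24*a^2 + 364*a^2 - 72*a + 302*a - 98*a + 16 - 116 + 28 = 112*a^3 + 388*a^2 + 132*a - 72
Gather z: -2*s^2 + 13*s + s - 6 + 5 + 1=-2*s^2 + 14*s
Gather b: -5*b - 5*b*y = b*(-5*y - 5)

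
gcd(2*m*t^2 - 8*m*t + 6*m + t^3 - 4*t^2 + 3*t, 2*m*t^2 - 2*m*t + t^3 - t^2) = 2*m*t - 2*m + t^2 - t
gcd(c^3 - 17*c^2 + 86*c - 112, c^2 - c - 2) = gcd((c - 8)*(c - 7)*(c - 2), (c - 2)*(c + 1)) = c - 2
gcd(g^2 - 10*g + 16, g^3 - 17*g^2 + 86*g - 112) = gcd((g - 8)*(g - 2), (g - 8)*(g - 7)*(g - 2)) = g^2 - 10*g + 16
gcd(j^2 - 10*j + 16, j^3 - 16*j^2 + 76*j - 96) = j^2 - 10*j + 16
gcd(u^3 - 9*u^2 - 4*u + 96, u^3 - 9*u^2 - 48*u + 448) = u - 8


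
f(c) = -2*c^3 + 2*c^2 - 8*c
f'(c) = -6*c^2 + 4*c - 8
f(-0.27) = 2.35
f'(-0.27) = -9.52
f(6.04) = -416.05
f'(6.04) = -202.73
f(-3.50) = 138.25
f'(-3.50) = -95.50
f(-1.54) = 24.37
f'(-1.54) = -28.39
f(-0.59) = 5.83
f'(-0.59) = -12.45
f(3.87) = -116.93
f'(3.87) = -82.38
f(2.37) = -34.35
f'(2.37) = -32.22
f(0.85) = -6.58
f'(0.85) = -8.94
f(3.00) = -60.00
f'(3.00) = -50.00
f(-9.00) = 1692.00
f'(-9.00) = -530.00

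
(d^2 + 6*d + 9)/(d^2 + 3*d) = (d + 3)/d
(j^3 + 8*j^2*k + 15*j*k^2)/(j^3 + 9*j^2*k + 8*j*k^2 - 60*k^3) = j*(j + 3*k)/(j^2 + 4*j*k - 12*k^2)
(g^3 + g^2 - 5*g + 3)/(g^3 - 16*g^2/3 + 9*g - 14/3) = 3*(g^2 + 2*g - 3)/(3*g^2 - 13*g + 14)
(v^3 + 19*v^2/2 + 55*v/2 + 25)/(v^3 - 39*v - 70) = (v + 5/2)/(v - 7)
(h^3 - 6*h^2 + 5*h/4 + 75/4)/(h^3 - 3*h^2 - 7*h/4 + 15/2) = (h - 5)/(h - 2)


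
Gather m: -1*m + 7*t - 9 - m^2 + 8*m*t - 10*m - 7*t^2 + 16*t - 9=-m^2 + m*(8*t - 11) - 7*t^2 + 23*t - 18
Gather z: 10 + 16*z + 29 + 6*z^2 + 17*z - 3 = 6*z^2 + 33*z + 36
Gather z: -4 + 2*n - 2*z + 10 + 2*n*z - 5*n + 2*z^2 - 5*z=-3*n + 2*z^2 + z*(2*n - 7) + 6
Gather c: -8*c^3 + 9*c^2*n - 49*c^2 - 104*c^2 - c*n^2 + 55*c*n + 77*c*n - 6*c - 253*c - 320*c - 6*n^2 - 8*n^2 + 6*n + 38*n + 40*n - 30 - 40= -8*c^3 + c^2*(9*n - 153) + c*(-n^2 + 132*n - 579) - 14*n^2 + 84*n - 70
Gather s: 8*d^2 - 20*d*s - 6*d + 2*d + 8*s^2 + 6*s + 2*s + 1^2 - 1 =8*d^2 - 4*d + 8*s^2 + s*(8 - 20*d)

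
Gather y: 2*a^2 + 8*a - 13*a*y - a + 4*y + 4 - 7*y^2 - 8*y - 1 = 2*a^2 + 7*a - 7*y^2 + y*(-13*a - 4) + 3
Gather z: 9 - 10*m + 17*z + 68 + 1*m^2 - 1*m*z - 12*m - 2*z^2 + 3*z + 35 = m^2 - 22*m - 2*z^2 + z*(20 - m) + 112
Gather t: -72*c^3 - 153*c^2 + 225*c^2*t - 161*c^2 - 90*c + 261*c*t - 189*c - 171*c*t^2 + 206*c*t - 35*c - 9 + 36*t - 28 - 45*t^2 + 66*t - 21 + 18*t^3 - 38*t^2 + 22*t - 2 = -72*c^3 - 314*c^2 - 314*c + 18*t^3 + t^2*(-171*c - 83) + t*(225*c^2 + 467*c + 124) - 60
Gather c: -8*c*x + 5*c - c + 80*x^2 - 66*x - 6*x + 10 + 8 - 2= c*(4 - 8*x) + 80*x^2 - 72*x + 16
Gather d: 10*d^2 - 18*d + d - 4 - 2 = 10*d^2 - 17*d - 6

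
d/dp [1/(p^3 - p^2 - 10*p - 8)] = (-3*p^2 + 2*p + 10)/(-p^3 + p^2 + 10*p + 8)^2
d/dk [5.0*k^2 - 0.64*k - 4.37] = 10.0*k - 0.64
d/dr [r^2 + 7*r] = 2*r + 7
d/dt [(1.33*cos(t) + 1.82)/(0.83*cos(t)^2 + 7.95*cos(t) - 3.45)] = (1.1039*cos(t)^2 + 3.0212*cos(t) + 19.0575)*sin(t)/(0.6889*cos(t)^4 + 13.197*cos(t)^3 + 57.4755*cos(t)^2 - 54.855*cos(t) + 11.9025)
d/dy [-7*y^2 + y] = 1 - 14*y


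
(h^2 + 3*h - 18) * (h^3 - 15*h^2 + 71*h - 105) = h^5 - 12*h^4 + 8*h^3 + 378*h^2 - 1593*h + 1890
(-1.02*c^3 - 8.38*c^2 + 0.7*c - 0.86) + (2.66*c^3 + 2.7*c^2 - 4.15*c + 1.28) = 1.64*c^3 - 5.68*c^2 - 3.45*c + 0.42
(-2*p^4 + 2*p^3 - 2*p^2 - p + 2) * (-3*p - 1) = 6*p^5 - 4*p^4 + 4*p^3 + 5*p^2 - 5*p - 2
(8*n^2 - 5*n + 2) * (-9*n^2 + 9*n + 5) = -72*n^4 + 117*n^3 - 23*n^2 - 7*n + 10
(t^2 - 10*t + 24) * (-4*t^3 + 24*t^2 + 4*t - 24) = -4*t^5 + 64*t^4 - 332*t^3 + 512*t^2 + 336*t - 576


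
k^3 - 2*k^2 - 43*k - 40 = (k - 8)*(k + 1)*(k + 5)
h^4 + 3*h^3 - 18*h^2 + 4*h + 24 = (h - 2)^2*(h + 1)*(h + 6)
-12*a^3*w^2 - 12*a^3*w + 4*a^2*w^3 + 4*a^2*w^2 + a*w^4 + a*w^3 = w*(-2*a + w)*(6*a + w)*(a*w + a)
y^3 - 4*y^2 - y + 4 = (y - 4)*(y - 1)*(y + 1)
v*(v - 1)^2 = v^3 - 2*v^2 + v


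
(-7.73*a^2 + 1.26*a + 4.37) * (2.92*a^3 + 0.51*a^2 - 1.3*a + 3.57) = -22.5716*a^5 - 0.263100000000001*a^4 + 23.452*a^3 - 27.0054*a^2 - 1.1828*a + 15.6009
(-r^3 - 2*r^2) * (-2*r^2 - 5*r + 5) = 2*r^5 + 9*r^4 + 5*r^3 - 10*r^2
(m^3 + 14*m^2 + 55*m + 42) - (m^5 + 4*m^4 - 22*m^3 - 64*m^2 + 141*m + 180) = -m^5 - 4*m^4 + 23*m^3 + 78*m^2 - 86*m - 138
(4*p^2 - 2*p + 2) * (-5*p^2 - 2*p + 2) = -20*p^4 + 2*p^3 + 2*p^2 - 8*p + 4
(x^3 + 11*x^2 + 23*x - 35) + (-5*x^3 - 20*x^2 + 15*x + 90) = -4*x^3 - 9*x^2 + 38*x + 55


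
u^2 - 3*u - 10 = (u - 5)*(u + 2)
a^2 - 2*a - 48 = (a - 8)*(a + 6)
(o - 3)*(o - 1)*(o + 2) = o^3 - 2*o^2 - 5*o + 6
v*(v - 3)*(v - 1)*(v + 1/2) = v^4 - 7*v^3/2 + v^2 + 3*v/2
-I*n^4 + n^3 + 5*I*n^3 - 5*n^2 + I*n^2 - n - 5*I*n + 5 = (n - 5)*(n + 1)*(n + I)*(-I*n + I)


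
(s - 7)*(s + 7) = s^2 - 49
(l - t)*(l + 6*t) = l^2 + 5*l*t - 6*t^2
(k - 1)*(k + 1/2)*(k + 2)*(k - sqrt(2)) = k^4 - sqrt(2)*k^3 + 3*k^3/2 - 3*sqrt(2)*k^2/2 - 3*k^2/2 - k + 3*sqrt(2)*k/2 + sqrt(2)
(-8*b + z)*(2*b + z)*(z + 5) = -16*b^2*z - 80*b^2 - 6*b*z^2 - 30*b*z + z^3 + 5*z^2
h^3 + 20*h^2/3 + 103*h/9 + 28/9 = (h + 1/3)*(h + 7/3)*(h + 4)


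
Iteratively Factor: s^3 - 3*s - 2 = (s + 1)*(s^2 - s - 2) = (s - 2)*(s + 1)*(s + 1)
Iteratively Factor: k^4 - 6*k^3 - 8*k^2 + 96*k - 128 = (k + 4)*(k^3 - 10*k^2 + 32*k - 32) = (k - 4)*(k + 4)*(k^2 - 6*k + 8) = (k - 4)^2*(k + 4)*(k - 2)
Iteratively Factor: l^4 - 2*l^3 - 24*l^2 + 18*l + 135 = (l + 3)*(l^3 - 5*l^2 - 9*l + 45) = (l - 5)*(l + 3)*(l^2 - 9) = (l - 5)*(l - 3)*(l + 3)*(l + 3)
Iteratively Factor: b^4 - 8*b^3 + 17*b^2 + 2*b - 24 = (b + 1)*(b^3 - 9*b^2 + 26*b - 24) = (b - 2)*(b + 1)*(b^2 - 7*b + 12) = (b - 3)*(b - 2)*(b + 1)*(b - 4)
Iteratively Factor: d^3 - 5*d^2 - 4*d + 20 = (d - 2)*(d^2 - 3*d - 10) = (d - 2)*(d + 2)*(d - 5)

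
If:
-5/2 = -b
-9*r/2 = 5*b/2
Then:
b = 5/2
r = -25/18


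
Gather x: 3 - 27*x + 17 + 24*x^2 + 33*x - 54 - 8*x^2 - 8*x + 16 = 16*x^2 - 2*x - 18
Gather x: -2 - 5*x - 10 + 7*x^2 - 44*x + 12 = 7*x^2 - 49*x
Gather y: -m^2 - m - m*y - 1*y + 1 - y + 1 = -m^2 - m + y*(-m - 2) + 2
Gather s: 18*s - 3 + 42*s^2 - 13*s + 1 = 42*s^2 + 5*s - 2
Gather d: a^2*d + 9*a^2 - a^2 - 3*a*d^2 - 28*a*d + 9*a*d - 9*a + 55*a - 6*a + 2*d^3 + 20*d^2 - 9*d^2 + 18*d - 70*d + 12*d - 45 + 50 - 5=8*a^2 + 40*a + 2*d^3 + d^2*(11 - 3*a) + d*(a^2 - 19*a - 40)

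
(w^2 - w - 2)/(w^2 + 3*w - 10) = (w + 1)/(w + 5)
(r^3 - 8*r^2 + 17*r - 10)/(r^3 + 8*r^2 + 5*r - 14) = (r^2 - 7*r + 10)/(r^2 + 9*r + 14)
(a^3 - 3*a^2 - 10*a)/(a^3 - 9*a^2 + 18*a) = (a^2 - 3*a - 10)/(a^2 - 9*a + 18)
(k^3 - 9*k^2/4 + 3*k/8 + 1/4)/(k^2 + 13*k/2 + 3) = (8*k^3 - 18*k^2 + 3*k + 2)/(4*(2*k^2 + 13*k + 6))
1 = 1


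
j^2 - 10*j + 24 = (j - 6)*(j - 4)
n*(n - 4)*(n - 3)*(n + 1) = n^4 - 6*n^3 + 5*n^2 + 12*n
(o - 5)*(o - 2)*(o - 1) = o^3 - 8*o^2 + 17*o - 10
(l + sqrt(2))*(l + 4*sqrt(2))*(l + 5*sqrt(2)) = l^3 + 10*sqrt(2)*l^2 + 58*l + 40*sqrt(2)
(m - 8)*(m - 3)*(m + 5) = m^3 - 6*m^2 - 31*m + 120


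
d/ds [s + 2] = 1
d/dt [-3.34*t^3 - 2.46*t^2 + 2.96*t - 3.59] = -10.02*t^2 - 4.92*t + 2.96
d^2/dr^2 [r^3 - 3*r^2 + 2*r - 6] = 6*r - 6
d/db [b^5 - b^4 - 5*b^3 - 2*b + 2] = 5*b^4 - 4*b^3 - 15*b^2 - 2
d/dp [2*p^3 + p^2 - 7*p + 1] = 6*p^2 + 2*p - 7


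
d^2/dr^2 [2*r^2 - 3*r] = 4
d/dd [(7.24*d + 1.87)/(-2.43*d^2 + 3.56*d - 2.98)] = (17.5932*d^2 + 9.0882*d - 28.2324)/(5.9049*d^4 - 17.3016*d^3 + 27.1564*d^2 - 21.2176*d + 8.8804)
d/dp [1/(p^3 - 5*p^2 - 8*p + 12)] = (-3*p^2 + 10*p + 8)/(p^3 - 5*p^2 - 8*p + 12)^2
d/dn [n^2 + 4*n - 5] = 2*n + 4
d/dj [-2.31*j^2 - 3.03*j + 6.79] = -4.62*j - 3.03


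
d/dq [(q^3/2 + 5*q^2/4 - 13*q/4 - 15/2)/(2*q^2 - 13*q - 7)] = (4*q^4 - 52*q^3 - 81*q^2 + 50*q - 299)/(4*(4*q^4 - 52*q^3 + 141*q^2 + 182*q + 49))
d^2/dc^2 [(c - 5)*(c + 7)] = 2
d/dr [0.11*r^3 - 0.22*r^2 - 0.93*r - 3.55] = 0.33*r^2 - 0.44*r - 0.93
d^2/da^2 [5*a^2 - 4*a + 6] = 10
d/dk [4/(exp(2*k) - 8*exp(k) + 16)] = 8*(4 - exp(k))*exp(k)/(exp(2*k) - 8*exp(k) + 16)^2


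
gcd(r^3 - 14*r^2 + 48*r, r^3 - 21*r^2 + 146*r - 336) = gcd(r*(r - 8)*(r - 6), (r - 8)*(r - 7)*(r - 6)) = r^2 - 14*r + 48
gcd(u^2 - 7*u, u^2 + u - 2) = 1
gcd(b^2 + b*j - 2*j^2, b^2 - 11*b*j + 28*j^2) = 1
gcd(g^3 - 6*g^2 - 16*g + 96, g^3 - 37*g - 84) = g + 4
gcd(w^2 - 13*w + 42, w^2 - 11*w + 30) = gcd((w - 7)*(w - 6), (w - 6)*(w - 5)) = w - 6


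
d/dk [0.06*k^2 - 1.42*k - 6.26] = 0.12*k - 1.42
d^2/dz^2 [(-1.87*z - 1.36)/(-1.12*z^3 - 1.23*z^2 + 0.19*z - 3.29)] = (14.074368*z^5 + 35.92848*z^4 + 36.430694*z^3 - 72.078096*z^2 - 77.378934*z - 8.570958)/(1.404928*z^9 + 4.628736*z^8 + 4.368336*z^7 + 12.671331*z^6 + 26.452767*z^5 + 10.86486*z^4 + 31.748879*z^3 + 40.297236*z^2 - 6.169737*z + 35.611289)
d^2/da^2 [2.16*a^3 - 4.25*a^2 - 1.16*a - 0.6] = 12.96*a - 8.5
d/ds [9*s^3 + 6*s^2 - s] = 27*s^2 + 12*s - 1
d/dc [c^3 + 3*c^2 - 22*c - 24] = 3*c^2 + 6*c - 22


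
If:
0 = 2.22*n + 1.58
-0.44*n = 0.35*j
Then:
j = 0.89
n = -0.71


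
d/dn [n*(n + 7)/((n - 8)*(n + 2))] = (-13*n^2 - 32*n - 112)/(n^4 - 12*n^3 + 4*n^2 + 192*n + 256)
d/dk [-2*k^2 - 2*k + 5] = -4*k - 2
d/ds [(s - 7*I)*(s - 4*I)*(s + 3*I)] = 3*s^2 - 16*I*s + 5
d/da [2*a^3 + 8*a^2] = 2*a*(3*a + 8)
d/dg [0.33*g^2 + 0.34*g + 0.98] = 0.66*g + 0.34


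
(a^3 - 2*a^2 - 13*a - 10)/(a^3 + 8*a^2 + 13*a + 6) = (a^2 - 3*a - 10)/(a^2 + 7*a + 6)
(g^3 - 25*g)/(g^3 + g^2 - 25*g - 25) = g/(g + 1)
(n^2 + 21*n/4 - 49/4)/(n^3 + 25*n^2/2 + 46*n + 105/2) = (4*n - 7)/(2*(2*n^2 + 11*n + 15))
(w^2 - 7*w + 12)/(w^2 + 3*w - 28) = (w - 3)/(w + 7)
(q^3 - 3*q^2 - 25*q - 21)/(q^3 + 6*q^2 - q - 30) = (q^2 - 6*q - 7)/(q^2 + 3*q - 10)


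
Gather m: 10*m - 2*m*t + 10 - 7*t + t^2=m*(10 - 2*t) + t^2 - 7*t + 10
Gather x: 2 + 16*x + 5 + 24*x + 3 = 40*x + 10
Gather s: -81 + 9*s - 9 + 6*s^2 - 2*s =6*s^2 + 7*s - 90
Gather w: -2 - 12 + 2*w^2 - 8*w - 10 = 2*w^2 - 8*w - 24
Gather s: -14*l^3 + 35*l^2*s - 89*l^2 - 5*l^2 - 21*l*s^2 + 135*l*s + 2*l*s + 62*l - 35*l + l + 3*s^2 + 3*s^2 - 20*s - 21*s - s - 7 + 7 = -14*l^3 - 94*l^2 + 28*l + s^2*(6 - 21*l) + s*(35*l^2 + 137*l - 42)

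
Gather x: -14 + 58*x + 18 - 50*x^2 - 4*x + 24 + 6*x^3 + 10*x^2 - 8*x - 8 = 6*x^3 - 40*x^2 + 46*x + 20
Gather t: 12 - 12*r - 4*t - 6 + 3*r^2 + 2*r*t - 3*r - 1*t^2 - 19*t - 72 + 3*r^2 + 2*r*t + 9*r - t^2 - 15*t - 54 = 6*r^2 - 6*r - 2*t^2 + t*(4*r - 38) - 120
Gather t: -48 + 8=-40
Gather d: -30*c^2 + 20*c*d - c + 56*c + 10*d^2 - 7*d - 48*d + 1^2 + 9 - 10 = -30*c^2 + 55*c + 10*d^2 + d*(20*c - 55)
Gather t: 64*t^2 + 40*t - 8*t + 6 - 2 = 64*t^2 + 32*t + 4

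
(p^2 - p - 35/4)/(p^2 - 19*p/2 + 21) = (p + 5/2)/(p - 6)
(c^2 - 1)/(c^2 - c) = (c + 1)/c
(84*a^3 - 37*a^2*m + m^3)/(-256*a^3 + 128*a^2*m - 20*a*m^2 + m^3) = (-21*a^2 + 4*a*m + m^2)/(64*a^2 - 16*a*m + m^2)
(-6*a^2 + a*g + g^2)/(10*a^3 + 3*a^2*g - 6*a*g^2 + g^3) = (-3*a - g)/(5*a^2 + 4*a*g - g^2)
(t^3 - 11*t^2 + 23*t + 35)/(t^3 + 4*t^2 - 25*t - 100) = (t^2 - 6*t - 7)/(t^2 + 9*t + 20)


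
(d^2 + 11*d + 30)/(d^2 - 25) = (d + 6)/(d - 5)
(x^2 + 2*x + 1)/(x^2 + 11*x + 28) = (x^2 + 2*x + 1)/(x^2 + 11*x + 28)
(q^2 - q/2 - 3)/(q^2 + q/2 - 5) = (2*q + 3)/(2*q + 5)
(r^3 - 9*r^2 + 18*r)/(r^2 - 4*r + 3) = r*(r - 6)/(r - 1)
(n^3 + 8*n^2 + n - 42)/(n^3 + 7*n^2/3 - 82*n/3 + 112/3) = 3*(n + 3)/(3*n - 8)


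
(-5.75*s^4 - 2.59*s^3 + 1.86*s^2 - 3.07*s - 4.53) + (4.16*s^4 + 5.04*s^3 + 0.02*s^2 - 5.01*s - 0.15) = -1.59*s^4 + 2.45*s^3 + 1.88*s^2 - 8.08*s - 4.68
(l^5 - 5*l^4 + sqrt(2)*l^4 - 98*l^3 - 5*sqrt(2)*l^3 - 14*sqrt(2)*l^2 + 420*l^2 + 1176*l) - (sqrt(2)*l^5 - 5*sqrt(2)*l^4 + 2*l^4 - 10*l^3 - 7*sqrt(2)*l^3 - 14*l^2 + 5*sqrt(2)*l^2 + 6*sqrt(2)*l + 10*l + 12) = -sqrt(2)*l^5 + l^5 - 7*l^4 + 6*sqrt(2)*l^4 - 88*l^3 + 2*sqrt(2)*l^3 - 19*sqrt(2)*l^2 + 434*l^2 - 6*sqrt(2)*l + 1166*l - 12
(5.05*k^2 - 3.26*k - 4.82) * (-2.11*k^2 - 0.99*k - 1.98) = -10.6555*k^4 + 1.8791*k^3 + 3.3986*k^2 + 11.2266*k + 9.5436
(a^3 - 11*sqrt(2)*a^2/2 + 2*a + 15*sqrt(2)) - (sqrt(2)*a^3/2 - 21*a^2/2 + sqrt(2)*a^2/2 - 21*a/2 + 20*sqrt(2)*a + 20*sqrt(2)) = -sqrt(2)*a^3/2 + a^3 - 6*sqrt(2)*a^2 + 21*a^2/2 - 20*sqrt(2)*a + 25*a/2 - 5*sqrt(2)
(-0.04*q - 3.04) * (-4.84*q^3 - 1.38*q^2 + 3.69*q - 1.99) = 0.1936*q^4 + 14.7688*q^3 + 4.0476*q^2 - 11.138*q + 6.0496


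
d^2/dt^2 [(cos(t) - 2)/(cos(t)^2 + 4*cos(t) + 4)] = (-43*cos(t)/4 + 8*cos(2*t) - cos(3*t)/4 - 12)/(cos(t) + 2)^4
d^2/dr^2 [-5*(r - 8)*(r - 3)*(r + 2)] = 90 - 30*r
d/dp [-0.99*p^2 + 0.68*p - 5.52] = 0.68 - 1.98*p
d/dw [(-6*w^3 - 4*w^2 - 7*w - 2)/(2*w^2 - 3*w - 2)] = 2*(-6*w^4 + 18*w^3 + 31*w^2 + 12*w + 4)/(4*w^4 - 12*w^3 + w^2 + 12*w + 4)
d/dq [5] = 0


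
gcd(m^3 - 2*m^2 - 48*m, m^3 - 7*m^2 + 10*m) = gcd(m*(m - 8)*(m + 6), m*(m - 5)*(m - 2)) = m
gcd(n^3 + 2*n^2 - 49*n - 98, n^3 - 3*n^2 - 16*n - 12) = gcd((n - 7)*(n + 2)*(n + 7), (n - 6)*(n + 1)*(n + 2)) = n + 2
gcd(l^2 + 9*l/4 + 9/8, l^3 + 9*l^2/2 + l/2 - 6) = l + 3/2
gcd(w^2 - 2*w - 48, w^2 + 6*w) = w + 6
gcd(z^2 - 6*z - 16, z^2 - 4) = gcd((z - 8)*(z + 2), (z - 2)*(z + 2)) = z + 2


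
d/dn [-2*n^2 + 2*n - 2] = 2 - 4*n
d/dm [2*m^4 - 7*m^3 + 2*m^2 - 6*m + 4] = 8*m^3 - 21*m^2 + 4*m - 6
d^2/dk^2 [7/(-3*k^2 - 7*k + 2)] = 14*(9*k^2 + 21*k - (6*k + 7)^2 - 6)/(3*k^2 + 7*k - 2)^3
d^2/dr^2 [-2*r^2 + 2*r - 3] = -4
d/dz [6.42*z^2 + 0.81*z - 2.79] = 12.84*z + 0.81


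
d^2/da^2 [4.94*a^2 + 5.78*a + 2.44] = 9.88000000000000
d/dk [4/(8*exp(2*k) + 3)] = -64*exp(2*k)/(8*exp(2*k) + 3)^2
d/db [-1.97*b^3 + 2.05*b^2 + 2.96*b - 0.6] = -5.91*b^2 + 4.1*b + 2.96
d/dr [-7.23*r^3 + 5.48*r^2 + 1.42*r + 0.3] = -21.69*r^2 + 10.96*r + 1.42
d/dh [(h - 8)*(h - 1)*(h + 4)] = 3*h^2 - 10*h - 28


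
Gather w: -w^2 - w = -w^2 - w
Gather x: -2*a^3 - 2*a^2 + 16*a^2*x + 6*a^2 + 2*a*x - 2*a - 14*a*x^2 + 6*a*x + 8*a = -2*a^3 + 4*a^2 - 14*a*x^2 + 6*a + x*(16*a^2 + 8*a)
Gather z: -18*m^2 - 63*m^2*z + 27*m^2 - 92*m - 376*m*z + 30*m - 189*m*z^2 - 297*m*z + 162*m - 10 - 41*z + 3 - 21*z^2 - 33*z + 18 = 9*m^2 + 100*m + z^2*(-189*m - 21) + z*(-63*m^2 - 673*m - 74) + 11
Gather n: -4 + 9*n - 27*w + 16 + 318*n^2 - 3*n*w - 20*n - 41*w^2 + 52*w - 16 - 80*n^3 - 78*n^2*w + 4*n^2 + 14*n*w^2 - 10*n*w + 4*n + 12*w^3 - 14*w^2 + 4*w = -80*n^3 + n^2*(322 - 78*w) + n*(14*w^2 - 13*w - 7) + 12*w^3 - 55*w^2 + 29*w - 4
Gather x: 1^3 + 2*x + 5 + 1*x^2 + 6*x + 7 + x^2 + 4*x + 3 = 2*x^2 + 12*x + 16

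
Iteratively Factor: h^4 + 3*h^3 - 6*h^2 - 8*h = (h)*(h^3 + 3*h^2 - 6*h - 8) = h*(h + 1)*(h^2 + 2*h - 8) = h*(h - 2)*(h + 1)*(h + 4)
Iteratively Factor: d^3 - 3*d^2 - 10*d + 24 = (d - 2)*(d^2 - d - 12) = (d - 4)*(d - 2)*(d + 3)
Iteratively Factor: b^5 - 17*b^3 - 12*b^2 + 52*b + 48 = (b - 2)*(b^4 + 2*b^3 - 13*b^2 - 38*b - 24) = (b - 4)*(b - 2)*(b^3 + 6*b^2 + 11*b + 6) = (b - 4)*(b - 2)*(b + 2)*(b^2 + 4*b + 3) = (b - 4)*(b - 2)*(b + 1)*(b + 2)*(b + 3)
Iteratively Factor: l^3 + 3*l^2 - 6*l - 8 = (l - 2)*(l^2 + 5*l + 4) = (l - 2)*(l + 1)*(l + 4)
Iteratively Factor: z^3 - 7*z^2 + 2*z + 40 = (z + 2)*(z^2 - 9*z + 20) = (z - 4)*(z + 2)*(z - 5)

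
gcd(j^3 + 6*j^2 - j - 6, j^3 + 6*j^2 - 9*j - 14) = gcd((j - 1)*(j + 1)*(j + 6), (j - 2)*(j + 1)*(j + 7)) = j + 1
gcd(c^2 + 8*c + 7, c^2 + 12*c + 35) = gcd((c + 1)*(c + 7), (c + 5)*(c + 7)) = c + 7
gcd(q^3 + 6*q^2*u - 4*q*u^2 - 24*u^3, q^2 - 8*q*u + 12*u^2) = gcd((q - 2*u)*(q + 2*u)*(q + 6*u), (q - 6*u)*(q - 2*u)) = q - 2*u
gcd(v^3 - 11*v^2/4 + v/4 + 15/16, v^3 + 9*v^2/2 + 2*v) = v + 1/2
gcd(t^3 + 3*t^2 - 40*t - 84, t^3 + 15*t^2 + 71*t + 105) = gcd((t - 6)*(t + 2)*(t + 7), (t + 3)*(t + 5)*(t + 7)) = t + 7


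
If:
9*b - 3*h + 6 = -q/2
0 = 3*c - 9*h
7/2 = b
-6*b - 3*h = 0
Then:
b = 7/2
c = -21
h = -7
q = -117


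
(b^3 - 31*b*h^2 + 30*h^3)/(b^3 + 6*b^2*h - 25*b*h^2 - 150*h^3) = (b - h)/(b + 5*h)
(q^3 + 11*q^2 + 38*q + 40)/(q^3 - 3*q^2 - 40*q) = (q^2 + 6*q + 8)/(q*(q - 8))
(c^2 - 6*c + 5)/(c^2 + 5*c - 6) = (c - 5)/(c + 6)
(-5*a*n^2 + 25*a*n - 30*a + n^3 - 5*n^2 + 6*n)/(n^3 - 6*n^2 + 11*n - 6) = (-5*a + n)/(n - 1)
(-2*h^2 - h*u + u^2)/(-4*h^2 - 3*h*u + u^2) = (-2*h + u)/(-4*h + u)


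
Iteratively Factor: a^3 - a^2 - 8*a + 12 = (a + 3)*(a^2 - 4*a + 4) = (a - 2)*(a + 3)*(a - 2)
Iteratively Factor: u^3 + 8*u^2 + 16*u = (u)*(u^2 + 8*u + 16) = u*(u + 4)*(u + 4)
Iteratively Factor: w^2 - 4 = (w + 2)*(w - 2)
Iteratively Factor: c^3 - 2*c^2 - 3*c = (c + 1)*(c^2 - 3*c) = (c - 3)*(c + 1)*(c)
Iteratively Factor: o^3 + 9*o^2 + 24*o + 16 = (o + 4)*(o^2 + 5*o + 4) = (o + 4)^2*(o + 1)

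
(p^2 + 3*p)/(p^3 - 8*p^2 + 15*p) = (p + 3)/(p^2 - 8*p + 15)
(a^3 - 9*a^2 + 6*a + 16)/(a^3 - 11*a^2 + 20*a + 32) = (a - 2)/(a - 4)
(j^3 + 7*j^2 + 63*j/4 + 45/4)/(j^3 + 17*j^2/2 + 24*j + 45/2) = (j + 3/2)/(j + 3)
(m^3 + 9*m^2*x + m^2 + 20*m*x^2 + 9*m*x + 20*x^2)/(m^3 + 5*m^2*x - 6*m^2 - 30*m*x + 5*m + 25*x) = (m^2 + 4*m*x + m + 4*x)/(m^2 - 6*m + 5)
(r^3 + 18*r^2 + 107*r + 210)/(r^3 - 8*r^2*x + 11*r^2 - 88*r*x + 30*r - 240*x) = (-r - 7)/(-r + 8*x)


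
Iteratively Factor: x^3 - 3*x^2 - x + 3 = (x + 1)*(x^2 - 4*x + 3) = (x - 3)*(x + 1)*(x - 1)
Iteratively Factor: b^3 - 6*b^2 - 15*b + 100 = (b - 5)*(b^2 - b - 20) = (b - 5)*(b + 4)*(b - 5)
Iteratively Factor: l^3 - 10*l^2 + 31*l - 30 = (l - 2)*(l^2 - 8*l + 15) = (l - 5)*(l - 2)*(l - 3)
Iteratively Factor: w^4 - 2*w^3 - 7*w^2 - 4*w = (w)*(w^3 - 2*w^2 - 7*w - 4) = w*(w + 1)*(w^2 - 3*w - 4) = w*(w - 4)*(w + 1)*(w + 1)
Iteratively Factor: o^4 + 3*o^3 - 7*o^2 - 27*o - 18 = (o + 1)*(o^3 + 2*o^2 - 9*o - 18) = (o - 3)*(o + 1)*(o^2 + 5*o + 6) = (o - 3)*(o + 1)*(o + 3)*(o + 2)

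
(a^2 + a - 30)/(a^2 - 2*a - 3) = (-a^2 - a + 30)/(-a^2 + 2*a + 3)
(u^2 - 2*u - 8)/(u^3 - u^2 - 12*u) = (u + 2)/(u*(u + 3))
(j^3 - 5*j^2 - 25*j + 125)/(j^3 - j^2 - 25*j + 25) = (j - 5)/(j - 1)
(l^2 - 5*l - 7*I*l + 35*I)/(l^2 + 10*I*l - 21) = (l^2 - 5*l - 7*I*l + 35*I)/(l^2 + 10*I*l - 21)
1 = 1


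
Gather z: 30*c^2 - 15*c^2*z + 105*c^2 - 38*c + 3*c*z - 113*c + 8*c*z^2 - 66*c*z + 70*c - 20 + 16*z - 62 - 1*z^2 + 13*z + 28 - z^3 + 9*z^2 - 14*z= 135*c^2 - 81*c - z^3 + z^2*(8*c + 8) + z*(-15*c^2 - 63*c + 15) - 54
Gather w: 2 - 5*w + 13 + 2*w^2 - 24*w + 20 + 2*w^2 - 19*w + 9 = 4*w^2 - 48*w + 44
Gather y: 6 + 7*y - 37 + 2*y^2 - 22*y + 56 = 2*y^2 - 15*y + 25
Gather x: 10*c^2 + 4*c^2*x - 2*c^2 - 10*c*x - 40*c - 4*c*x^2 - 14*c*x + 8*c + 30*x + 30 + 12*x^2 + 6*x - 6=8*c^2 - 32*c + x^2*(12 - 4*c) + x*(4*c^2 - 24*c + 36) + 24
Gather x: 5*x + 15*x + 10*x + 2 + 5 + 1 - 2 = 30*x + 6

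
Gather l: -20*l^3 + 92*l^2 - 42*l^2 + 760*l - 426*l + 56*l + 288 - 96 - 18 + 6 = -20*l^3 + 50*l^2 + 390*l + 180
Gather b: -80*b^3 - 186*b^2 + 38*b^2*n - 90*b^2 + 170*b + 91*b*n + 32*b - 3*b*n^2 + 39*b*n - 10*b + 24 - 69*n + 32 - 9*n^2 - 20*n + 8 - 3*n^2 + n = -80*b^3 + b^2*(38*n - 276) + b*(-3*n^2 + 130*n + 192) - 12*n^2 - 88*n + 64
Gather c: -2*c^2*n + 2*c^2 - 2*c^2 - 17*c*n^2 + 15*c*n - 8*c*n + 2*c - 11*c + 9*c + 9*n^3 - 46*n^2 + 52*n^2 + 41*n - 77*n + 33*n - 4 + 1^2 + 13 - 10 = -2*c^2*n + c*(-17*n^2 + 7*n) + 9*n^3 + 6*n^2 - 3*n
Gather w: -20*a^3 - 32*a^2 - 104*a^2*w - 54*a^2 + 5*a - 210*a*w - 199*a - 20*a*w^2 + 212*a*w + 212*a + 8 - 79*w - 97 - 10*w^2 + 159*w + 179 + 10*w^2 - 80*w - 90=-20*a^3 - 86*a^2 - 20*a*w^2 + 18*a + w*(-104*a^2 + 2*a)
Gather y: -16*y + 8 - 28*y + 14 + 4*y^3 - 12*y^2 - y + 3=4*y^3 - 12*y^2 - 45*y + 25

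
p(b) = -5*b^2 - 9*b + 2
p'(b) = -10*b - 9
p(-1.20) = 5.60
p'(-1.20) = 3.00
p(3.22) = -78.82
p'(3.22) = -41.20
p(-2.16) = -1.89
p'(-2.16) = 12.60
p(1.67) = -26.97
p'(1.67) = -25.70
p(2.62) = -55.90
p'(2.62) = -35.20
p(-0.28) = 4.13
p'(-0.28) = -6.20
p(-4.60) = -62.40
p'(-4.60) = 37.00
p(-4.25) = -50.06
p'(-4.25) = 33.50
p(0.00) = 2.00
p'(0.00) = -9.00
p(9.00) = -484.00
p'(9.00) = -99.00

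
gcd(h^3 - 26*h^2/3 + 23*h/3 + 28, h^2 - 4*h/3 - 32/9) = h + 4/3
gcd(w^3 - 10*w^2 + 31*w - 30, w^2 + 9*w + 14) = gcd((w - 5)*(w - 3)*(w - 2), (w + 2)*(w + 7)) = 1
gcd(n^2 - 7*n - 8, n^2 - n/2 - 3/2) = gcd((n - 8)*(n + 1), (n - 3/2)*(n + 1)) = n + 1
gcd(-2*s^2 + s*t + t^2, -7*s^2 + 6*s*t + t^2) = s - t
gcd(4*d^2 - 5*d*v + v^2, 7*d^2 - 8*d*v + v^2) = -d + v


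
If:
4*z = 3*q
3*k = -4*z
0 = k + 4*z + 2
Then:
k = 1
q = -1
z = -3/4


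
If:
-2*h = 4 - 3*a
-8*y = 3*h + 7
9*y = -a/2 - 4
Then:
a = 46/73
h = -77/73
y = -35/73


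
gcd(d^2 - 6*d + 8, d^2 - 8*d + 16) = d - 4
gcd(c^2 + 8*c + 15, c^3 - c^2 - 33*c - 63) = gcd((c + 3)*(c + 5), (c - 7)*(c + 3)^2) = c + 3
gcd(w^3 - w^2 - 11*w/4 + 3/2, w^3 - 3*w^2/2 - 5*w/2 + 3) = w^2 - w/2 - 3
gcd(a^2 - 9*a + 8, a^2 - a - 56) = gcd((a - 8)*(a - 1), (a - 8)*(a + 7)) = a - 8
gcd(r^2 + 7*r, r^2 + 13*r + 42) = r + 7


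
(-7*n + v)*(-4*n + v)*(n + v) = 28*n^3 + 17*n^2*v - 10*n*v^2 + v^3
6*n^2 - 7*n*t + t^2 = (-6*n + t)*(-n + t)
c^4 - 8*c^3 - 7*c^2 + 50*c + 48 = (c - 8)*(c - 3)*(c + 1)*(c + 2)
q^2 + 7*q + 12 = (q + 3)*(q + 4)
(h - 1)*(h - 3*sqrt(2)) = h^2 - 3*sqrt(2)*h - h + 3*sqrt(2)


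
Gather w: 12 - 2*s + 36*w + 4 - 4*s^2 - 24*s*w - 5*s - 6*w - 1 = -4*s^2 - 7*s + w*(30 - 24*s) + 15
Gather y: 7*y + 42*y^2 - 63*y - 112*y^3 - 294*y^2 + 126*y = -112*y^3 - 252*y^2 + 70*y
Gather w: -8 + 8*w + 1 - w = 7*w - 7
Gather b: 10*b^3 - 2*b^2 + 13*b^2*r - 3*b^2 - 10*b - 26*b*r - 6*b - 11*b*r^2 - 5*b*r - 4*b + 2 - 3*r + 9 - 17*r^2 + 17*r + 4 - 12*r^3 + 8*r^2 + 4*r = 10*b^3 + b^2*(13*r - 5) + b*(-11*r^2 - 31*r - 20) - 12*r^3 - 9*r^2 + 18*r + 15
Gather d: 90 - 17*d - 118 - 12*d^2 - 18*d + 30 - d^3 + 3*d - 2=-d^3 - 12*d^2 - 32*d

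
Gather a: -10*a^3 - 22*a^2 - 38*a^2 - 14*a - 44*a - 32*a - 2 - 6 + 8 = -10*a^3 - 60*a^2 - 90*a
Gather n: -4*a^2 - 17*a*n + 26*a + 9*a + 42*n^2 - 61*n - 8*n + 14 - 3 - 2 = -4*a^2 + 35*a + 42*n^2 + n*(-17*a - 69) + 9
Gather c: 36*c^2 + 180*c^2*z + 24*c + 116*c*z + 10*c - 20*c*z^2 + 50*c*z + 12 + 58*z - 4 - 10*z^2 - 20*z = c^2*(180*z + 36) + c*(-20*z^2 + 166*z + 34) - 10*z^2 + 38*z + 8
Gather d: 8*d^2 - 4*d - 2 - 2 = 8*d^2 - 4*d - 4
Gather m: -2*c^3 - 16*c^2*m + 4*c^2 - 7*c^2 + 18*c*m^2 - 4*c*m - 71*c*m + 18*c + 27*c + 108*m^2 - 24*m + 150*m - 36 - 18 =-2*c^3 - 3*c^2 + 45*c + m^2*(18*c + 108) + m*(-16*c^2 - 75*c + 126) - 54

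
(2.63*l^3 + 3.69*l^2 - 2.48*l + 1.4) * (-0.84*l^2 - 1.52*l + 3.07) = -2.2092*l^5 - 7.0972*l^4 + 4.5485*l^3 + 13.9219*l^2 - 9.7416*l + 4.298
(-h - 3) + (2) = -h - 1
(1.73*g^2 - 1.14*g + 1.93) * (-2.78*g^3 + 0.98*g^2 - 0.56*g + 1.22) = -4.8094*g^5 + 4.8646*g^4 - 7.4514*g^3 + 4.6404*g^2 - 2.4716*g + 2.3546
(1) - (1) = 0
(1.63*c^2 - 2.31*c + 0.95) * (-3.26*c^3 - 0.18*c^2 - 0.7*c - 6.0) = -5.3138*c^5 + 7.2372*c^4 - 3.8222*c^3 - 8.334*c^2 + 13.195*c - 5.7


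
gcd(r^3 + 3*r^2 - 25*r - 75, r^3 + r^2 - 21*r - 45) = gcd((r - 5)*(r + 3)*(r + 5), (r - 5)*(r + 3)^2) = r^2 - 2*r - 15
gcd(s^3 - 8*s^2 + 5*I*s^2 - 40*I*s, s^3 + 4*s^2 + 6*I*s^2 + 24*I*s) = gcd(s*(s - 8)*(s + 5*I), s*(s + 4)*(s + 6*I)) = s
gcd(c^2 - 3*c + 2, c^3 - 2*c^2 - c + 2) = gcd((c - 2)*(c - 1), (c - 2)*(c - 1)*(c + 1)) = c^2 - 3*c + 2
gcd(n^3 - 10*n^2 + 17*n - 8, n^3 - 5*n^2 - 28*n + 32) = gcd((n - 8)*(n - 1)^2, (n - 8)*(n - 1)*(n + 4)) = n^2 - 9*n + 8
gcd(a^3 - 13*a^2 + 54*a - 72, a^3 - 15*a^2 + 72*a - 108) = a^2 - 9*a + 18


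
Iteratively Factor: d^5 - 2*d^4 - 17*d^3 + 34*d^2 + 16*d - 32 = (d - 2)*(d^4 - 17*d^2 + 16) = (d - 4)*(d - 2)*(d^3 + 4*d^2 - d - 4) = (d - 4)*(d - 2)*(d + 1)*(d^2 + 3*d - 4) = (d - 4)*(d - 2)*(d + 1)*(d + 4)*(d - 1)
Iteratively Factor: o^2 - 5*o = (o)*(o - 5)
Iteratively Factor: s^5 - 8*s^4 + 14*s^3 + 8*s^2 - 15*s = (s + 1)*(s^4 - 9*s^3 + 23*s^2 - 15*s) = (s - 1)*(s + 1)*(s^3 - 8*s^2 + 15*s) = (s - 3)*(s - 1)*(s + 1)*(s^2 - 5*s) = s*(s - 3)*(s - 1)*(s + 1)*(s - 5)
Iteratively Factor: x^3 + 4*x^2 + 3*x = (x + 3)*(x^2 + x) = (x + 1)*(x + 3)*(x)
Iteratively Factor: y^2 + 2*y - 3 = (y - 1)*(y + 3)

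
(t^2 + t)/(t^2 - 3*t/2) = 2*(t + 1)/(2*t - 3)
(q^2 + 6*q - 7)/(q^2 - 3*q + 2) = (q + 7)/(q - 2)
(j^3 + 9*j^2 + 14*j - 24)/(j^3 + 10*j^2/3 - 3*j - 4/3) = 3*(j + 6)/(3*j + 1)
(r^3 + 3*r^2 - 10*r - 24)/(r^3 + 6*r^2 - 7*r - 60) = (r + 2)/(r + 5)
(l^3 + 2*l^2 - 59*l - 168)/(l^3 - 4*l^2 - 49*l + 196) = (l^2 - 5*l - 24)/(l^2 - 11*l + 28)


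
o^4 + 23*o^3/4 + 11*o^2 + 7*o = o*(o + 7/4)*(o + 2)^2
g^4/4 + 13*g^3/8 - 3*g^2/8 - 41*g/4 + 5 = (g/4 + 1)*(g - 2)*(g - 1/2)*(g + 5)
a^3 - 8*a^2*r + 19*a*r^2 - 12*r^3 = (a - 4*r)*(a - 3*r)*(a - r)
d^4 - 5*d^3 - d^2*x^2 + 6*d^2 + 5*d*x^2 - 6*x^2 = (d - 3)*(d - 2)*(d - x)*(d + x)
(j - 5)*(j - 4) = j^2 - 9*j + 20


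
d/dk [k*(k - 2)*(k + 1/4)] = 3*k^2 - 7*k/2 - 1/2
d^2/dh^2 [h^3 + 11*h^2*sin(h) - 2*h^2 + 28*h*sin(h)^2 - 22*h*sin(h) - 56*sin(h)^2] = -11*h^2*sin(h) + 22*h*sin(h) + 44*h*cos(h) + 56*h*cos(2*h) + 6*h + 22*sin(h) + 56*sin(2*h) - 44*cos(h) - 112*cos(2*h) - 4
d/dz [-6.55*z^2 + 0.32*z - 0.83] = 0.32 - 13.1*z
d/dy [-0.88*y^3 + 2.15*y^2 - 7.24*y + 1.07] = -2.64*y^2 + 4.3*y - 7.24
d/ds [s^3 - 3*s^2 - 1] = 3*s*(s - 2)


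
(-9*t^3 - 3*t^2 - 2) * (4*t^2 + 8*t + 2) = -36*t^5 - 84*t^4 - 42*t^3 - 14*t^2 - 16*t - 4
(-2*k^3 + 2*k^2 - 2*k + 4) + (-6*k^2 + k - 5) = -2*k^3 - 4*k^2 - k - 1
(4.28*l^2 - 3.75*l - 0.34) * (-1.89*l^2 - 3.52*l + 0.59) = -8.0892*l^4 - 7.9781*l^3 + 16.3678*l^2 - 1.0157*l - 0.2006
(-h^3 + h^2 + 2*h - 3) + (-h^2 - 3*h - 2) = -h^3 - h - 5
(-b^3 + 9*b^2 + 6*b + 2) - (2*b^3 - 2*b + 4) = -3*b^3 + 9*b^2 + 8*b - 2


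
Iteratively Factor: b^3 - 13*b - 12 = (b + 1)*(b^2 - b - 12) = (b + 1)*(b + 3)*(b - 4)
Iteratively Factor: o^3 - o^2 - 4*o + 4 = (o - 1)*(o^2 - 4) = (o - 1)*(o + 2)*(o - 2)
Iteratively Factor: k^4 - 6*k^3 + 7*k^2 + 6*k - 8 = (k - 1)*(k^3 - 5*k^2 + 2*k + 8) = (k - 4)*(k - 1)*(k^2 - k - 2) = (k - 4)*(k - 1)*(k + 1)*(k - 2)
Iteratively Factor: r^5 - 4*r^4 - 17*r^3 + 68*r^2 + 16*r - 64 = (r - 4)*(r^4 - 17*r^2 + 16) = (r - 4)*(r + 4)*(r^3 - 4*r^2 - r + 4) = (r - 4)*(r + 1)*(r + 4)*(r^2 - 5*r + 4) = (r - 4)^2*(r + 1)*(r + 4)*(r - 1)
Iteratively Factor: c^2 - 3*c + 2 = (c - 1)*(c - 2)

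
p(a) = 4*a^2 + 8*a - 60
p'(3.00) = 32.00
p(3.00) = 0.00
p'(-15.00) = -112.00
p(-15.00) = 720.00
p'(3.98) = 39.84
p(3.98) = 35.20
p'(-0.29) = 5.68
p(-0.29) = -61.98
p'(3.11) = 32.88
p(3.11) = 3.57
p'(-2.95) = -15.60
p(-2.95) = -48.79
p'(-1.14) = -1.12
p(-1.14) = -63.92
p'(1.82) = 22.56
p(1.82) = -32.19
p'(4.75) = 46.00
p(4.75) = 68.25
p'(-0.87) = 1.04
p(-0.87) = -63.93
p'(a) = 8*a + 8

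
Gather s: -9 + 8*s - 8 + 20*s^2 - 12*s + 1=20*s^2 - 4*s - 16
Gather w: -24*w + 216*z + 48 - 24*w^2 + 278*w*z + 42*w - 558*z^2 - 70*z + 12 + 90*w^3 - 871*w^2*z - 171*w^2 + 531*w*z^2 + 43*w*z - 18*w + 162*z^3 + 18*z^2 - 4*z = 90*w^3 + w^2*(-871*z - 195) + w*(531*z^2 + 321*z) + 162*z^3 - 540*z^2 + 142*z + 60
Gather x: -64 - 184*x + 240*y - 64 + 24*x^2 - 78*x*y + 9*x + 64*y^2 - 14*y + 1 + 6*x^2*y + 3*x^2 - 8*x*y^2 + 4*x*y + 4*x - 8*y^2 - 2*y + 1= x^2*(6*y + 27) + x*(-8*y^2 - 74*y - 171) + 56*y^2 + 224*y - 126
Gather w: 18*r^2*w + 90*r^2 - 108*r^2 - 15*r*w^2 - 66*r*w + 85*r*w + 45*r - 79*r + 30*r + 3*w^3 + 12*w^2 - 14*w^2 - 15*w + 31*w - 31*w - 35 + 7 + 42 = -18*r^2 - 4*r + 3*w^3 + w^2*(-15*r - 2) + w*(18*r^2 + 19*r - 15) + 14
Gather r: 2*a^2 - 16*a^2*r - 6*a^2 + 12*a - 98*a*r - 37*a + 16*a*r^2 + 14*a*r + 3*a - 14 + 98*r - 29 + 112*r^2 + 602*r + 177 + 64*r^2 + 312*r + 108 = -4*a^2 - 22*a + r^2*(16*a + 176) + r*(-16*a^2 - 84*a + 1012) + 242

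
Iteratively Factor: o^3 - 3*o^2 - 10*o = (o)*(o^2 - 3*o - 10) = o*(o - 5)*(o + 2)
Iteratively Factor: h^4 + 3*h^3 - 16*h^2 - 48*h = (h)*(h^3 + 3*h^2 - 16*h - 48) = h*(h - 4)*(h^2 + 7*h + 12) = h*(h - 4)*(h + 4)*(h + 3)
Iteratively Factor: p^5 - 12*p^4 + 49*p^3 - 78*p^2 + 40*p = (p - 1)*(p^4 - 11*p^3 + 38*p^2 - 40*p) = (p - 5)*(p - 1)*(p^3 - 6*p^2 + 8*p) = p*(p - 5)*(p - 1)*(p^2 - 6*p + 8) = p*(p - 5)*(p - 2)*(p - 1)*(p - 4)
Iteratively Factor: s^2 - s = (s - 1)*(s)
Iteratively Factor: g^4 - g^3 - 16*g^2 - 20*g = (g - 5)*(g^3 + 4*g^2 + 4*g) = (g - 5)*(g + 2)*(g^2 + 2*g) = (g - 5)*(g + 2)^2*(g)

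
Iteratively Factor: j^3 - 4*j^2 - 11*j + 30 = (j - 5)*(j^2 + j - 6) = (j - 5)*(j + 3)*(j - 2)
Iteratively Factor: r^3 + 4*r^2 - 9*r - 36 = (r + 3)*(r^2 + r - 12) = (r - 3)*(r + 3)*(r + 4)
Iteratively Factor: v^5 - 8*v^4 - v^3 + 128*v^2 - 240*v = (v + 4)*(v^4 - 12*v^3 + 47*v^2 - 60*v) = v*(v + 4)*(v^3 - 12*v^2 + 47*v - 60) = v*(v - 3)*(v + 4)*(v^2 - 9*v + 20) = v*(v - 4)*(v - 3)*(v + 4)*(v - 5)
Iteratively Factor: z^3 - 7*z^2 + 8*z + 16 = (z - 4)*(z^2 - 3*z - 4) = (z - 4)^2*(z + 1)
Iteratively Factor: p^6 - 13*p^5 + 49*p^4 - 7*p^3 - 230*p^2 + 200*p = (p - 5)*(p^5 - 8*p^4 + 9*p^3 + 38*p^2 - 40*p) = (p - 5)^2*(p^4 - 3*p^3 - 6*p^2 + 8*p) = (p - 5)^2*(p - 1)*(p^3 - 2*p^2 - 8*p) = (p - 5)^2*(p - 4)*(p - 1)*(p^2 + 2*p) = (p - 5)^2*(p - 4)*(p - 1)*(p + 2)*(p)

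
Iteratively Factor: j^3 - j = (j + 1)*(j^2 - j) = (j - 1)*(j + 1)*(j)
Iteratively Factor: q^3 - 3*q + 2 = (q + 2)*(q^2 - 2*q + 1) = (q - 1)*(q + 2)*(q - 1)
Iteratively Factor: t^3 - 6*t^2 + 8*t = (t - 4)*(t^2 - 2*t) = t*(t - 4)*(t - 2)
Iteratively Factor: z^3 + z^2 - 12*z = (z - 3)*(z^2 + 4*z) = (z - 3)*(z + 4)*(z)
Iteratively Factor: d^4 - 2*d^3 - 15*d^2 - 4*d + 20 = (d - 5)*(d^3 + 3*d^2 - 4) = (d - 5)*(d + 2)*(d^2 + d - 2) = (d - 5)*(d + 2)^2*(d - 1)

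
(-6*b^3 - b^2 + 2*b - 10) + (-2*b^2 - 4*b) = -6*b^3 - 3*b^2 - 2*b - 10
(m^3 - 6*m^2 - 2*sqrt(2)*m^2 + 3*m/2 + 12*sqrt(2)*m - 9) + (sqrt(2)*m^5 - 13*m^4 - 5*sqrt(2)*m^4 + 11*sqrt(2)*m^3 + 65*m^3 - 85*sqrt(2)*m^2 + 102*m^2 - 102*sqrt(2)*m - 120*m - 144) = sqrt(2)*m^5 - 13*m^4 - 5*sqrt(2)*m^4 + 11*sqrt(2)*m^3 + 66*m^3 - 87*sqrt(2)*m^2 + 96*m^2 - 90*sqrt(2)*m - 237*m/2 - 153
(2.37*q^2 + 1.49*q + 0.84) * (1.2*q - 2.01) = 2.844*q^3 - 2.9757*q^2 - 1.9869*q - 1.6884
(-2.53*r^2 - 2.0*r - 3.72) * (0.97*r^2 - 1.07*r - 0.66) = -2.4541*r^4 + 0.7671*r^3 + 0.2014*r^2 + 5.3004*r + 2.4552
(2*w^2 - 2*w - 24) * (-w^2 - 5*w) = -2*w^4 - 8*w^3 + 34*w^2 + 120*w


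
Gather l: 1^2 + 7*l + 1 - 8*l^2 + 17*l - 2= -8*l^2 + 24*l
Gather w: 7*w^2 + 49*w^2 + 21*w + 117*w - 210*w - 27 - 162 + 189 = 56*w^2 - 72*w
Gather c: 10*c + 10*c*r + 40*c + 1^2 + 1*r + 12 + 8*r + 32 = c*(10*r + 50) + 9*r + 45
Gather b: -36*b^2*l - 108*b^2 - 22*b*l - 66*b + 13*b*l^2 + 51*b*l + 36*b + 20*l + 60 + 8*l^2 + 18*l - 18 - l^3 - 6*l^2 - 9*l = b^2*(-36*l - 108) + b*(13*l^2 + 29*l - 30) - l^3 + 2*l^2 + 29*l + 42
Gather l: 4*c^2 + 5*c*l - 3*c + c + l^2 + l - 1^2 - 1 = 4*c^2 - 2*c + l^2 + l*(5*c + 1) - 2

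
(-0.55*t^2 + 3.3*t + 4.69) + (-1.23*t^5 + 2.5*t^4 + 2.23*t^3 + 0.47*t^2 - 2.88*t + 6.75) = -1.23*t^5 + 2.5*t^4 + 2.23*t^3 - 0.0800000000000001*t^2 + 0.42*t + 11.44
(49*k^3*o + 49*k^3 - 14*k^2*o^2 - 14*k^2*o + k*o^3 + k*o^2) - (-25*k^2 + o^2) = 49*k^3*o + 49*k^3 - 14*k^2*o^2 - 14*k^2*o + 25*k^2 + k*o^3 + k*o^2 - o^2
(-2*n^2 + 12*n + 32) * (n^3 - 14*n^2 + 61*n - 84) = -2*n^5 + 40*n^4 - 258*n^3 + 452*n^2 + 944*n - 2688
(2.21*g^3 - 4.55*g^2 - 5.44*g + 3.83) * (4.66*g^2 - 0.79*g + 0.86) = 10.2986*g^5 - 22.9489*g^4 - 19.8553*g^3 + 18.2324*g^2 - 7.7041*g + 3.2938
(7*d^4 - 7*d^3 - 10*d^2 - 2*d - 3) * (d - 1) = 7*d^5 - 14*d^4 - 3*d^3 + 8*d^2 - d + 3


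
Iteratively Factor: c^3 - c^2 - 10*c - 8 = (c + 1)*(c^2 - 2*c - 8) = (c - 4)*(c + 1)*(c + 2)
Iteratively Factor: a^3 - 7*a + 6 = (a - 2)*(a^2 + 2*a - 3) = (a - 2)*(a + 3)*(a - 1)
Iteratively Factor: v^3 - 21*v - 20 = (v + 1)*(v^2 - v - 20) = (v + 1)*(v + 4)*(v - 5)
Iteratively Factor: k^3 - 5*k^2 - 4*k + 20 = (k + 2)*(k^2 - 7*k + 10) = (k - 2)*(k + 2)*(k - 5)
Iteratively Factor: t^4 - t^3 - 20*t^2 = (t)*(t^3 - t^2 - 20*t) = t*(t - 5)*(t^2 + 4*t) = t*(t - 5)*(t + 4)*(t)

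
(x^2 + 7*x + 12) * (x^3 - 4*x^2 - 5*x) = x^5 + 3*x^4 - 21*x^3 - 83*x^2 - 60*x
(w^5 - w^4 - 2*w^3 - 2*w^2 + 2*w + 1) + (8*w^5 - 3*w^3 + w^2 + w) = 9*w^5 - w^4 - 5*w^3 - w^2 + 3*w + 1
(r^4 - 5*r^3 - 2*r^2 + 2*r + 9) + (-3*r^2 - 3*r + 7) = r^4 - 5*r^3 - 5*r^2 - r + 16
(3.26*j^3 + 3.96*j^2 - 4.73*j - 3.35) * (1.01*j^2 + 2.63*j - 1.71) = 3.2926*j^5 + 12.5734*j^4 + 0.0629*j^3 - 22.595*j^2 - 0.722199999999999*j + 5.7285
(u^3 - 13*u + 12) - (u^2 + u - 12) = u^3 - u^2 - 14*u + 24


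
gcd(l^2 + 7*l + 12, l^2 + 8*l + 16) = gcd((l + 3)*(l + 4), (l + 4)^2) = l + 4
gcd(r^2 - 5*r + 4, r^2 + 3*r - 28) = r - 4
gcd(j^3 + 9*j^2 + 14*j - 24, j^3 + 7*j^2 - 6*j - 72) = j^2 + 10*j + 24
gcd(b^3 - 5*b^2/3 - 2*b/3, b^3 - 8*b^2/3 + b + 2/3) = b^2 - 5*b/3 - 2/3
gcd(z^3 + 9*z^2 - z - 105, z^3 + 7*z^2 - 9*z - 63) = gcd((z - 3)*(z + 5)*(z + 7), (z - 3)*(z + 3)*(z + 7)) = z^2 + 4*z - 21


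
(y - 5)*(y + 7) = y^2 + 2*y - 35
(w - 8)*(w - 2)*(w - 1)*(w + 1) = w^4 - 10*w^3 + 15*w^2 + 10*w - 16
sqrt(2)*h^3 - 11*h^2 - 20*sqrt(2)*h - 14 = (h - 7*sqrt(2))*(h + sqrt(2))*(sqrt(2)*h + 1)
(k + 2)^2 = k^2 + 4*k + 4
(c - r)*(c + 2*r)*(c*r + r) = c^3*r + c^2*r^2 + c^2*r - 2*c*r^3 + c*r^2 - 2*r^3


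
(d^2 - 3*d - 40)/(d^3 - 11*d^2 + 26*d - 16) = (d + 5)/(d^2 - 3*d + 2)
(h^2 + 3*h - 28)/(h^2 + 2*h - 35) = (h - 4)/(h - 5)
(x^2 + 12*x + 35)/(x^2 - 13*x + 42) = (x^2 + 12*x + 35)/(x^2 - 13*x + 42)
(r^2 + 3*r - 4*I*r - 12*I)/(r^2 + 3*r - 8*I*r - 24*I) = (r - 4*I)/(r - 8*I)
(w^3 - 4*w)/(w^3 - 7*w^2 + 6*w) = (w^2 - 4)/(w^2 - 7*w + 6)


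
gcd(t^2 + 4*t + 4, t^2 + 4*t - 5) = 1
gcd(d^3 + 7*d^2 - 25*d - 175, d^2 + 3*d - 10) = d + 5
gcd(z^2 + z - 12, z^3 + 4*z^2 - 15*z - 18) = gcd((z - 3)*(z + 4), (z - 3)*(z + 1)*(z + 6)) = z - 3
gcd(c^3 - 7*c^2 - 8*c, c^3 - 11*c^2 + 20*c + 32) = c^2 - 7*c - 8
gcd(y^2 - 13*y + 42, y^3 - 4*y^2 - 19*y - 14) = y - 7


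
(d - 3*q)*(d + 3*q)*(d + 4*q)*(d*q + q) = d^4*q + 4*d^3*q^2 + d^3*q - 9*d^2*q^3 + 4*d^2*q^2 - 36*d*q^4 - 9*d*q^3 - 36*q^4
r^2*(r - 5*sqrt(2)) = r^3 - 5*sqrt(2)*r^2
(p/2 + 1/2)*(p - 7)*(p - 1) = p^3/2 - 7*p^2/2 - p/2 + 7/2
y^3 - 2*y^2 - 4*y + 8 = (y - 2)^2*(y + 2)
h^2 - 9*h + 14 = (h - 7)*(h - 2)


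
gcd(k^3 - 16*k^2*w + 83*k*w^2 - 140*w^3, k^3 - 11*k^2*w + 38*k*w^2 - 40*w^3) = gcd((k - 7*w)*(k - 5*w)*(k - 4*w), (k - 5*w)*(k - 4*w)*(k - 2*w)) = k^2 - 9*k*w + 20*w^2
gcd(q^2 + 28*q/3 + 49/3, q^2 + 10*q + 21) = q + 7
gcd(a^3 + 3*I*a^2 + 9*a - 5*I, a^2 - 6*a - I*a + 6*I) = a - I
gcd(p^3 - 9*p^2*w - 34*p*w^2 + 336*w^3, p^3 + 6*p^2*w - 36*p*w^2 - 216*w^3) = p + 6*w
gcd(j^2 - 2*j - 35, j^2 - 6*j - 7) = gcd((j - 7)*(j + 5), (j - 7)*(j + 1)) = j - 7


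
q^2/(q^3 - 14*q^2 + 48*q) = q/(q^2 - 14*q + 48)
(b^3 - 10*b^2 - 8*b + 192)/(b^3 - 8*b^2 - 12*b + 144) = (b - 8)/(b - 6)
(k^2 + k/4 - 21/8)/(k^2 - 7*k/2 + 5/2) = (8*k^2 + 2*k - 21)/(4*(2*k^2 - 7*k + 5))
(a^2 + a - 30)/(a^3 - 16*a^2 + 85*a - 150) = (a + 6)/(a^2 - 11*a + 30)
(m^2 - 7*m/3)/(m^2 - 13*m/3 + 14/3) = m/(m - 2)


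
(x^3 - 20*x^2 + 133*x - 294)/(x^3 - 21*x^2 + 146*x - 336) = (x - 7)/(x - 8)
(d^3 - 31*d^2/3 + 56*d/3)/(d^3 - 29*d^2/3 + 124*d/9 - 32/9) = 3*d*(3*d - 7)/(9*d^2 - 15*d + 4)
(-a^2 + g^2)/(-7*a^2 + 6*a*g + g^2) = (a + g)/(7*a + g)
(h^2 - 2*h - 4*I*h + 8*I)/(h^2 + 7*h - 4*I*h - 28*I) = (h - 2)/(h + 7)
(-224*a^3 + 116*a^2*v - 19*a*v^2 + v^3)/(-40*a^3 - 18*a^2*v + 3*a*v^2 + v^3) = (56*a^2 - 15*a*v + v^2)/(10*a^2 + 7*a*v + v^2)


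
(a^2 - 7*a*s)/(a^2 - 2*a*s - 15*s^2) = a*(-a + 7*s)/(-a^2 + 2*a*s + 15*s^2)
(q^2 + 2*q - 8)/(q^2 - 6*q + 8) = (q + 4)/(q - 4)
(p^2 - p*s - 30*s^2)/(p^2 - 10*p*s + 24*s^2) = (p + 5*s)/(p - 4*s)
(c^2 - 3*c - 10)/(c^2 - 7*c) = (c^2 - 3*c - 10)/(c*(c - 7))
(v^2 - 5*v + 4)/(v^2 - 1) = (v - 4)/(v + 1)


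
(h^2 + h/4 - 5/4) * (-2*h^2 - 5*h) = -2*h^4 - 11*h^3/2 + 5*h^2/4 + 25*h/4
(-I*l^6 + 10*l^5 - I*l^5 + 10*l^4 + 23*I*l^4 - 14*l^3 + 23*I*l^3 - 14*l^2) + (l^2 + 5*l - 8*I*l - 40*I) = -I*l^6 + 10*l^5 - I*l^5 + 10*l^4 + 23*I*l^4 - 14*l^3 + 23*I*l^3 - 13*l^2 + 5*l - 8*I*l - 40*I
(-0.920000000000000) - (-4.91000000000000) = 3.99000000000000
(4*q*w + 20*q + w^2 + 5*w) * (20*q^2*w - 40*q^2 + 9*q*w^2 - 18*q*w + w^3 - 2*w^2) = 80*q^3*w^2 + 240*q^3*w - 800*q^3 + 56*q^2*w^3 + 168*q^2*w^2 - 560*q^2*w + 13*q*w^4 + 39*q*w^3 - 130*q*w^2 + w^5 + 3*w^4 - 10*w^3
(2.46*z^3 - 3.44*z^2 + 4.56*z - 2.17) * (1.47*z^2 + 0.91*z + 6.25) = 3.6162*z^5 - 2.8182*z^4 + 18.9478*z^3 - 20.5403*z^2 + 26.5253*z - 13.5625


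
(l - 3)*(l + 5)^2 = l^3 + 7*l^2 - 5*l - 75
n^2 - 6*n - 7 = (n - 7)*(n + 1)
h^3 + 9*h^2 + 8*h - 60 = (h - 2)*(h + 5)*(h + 6)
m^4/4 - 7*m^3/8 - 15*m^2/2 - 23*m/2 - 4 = (m/2 + 1)^2*(m - 8)*(m + 1/2)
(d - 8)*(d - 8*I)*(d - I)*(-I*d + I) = -I*d^4 - 9*d^3 + 9*I*d^3 + 81*d^2 - 72*d - 72*I*d + 64*I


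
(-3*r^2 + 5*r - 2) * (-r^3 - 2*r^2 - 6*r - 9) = 3*r^5 + r^4 + 10*r^3 + r^2 - 33*r + 18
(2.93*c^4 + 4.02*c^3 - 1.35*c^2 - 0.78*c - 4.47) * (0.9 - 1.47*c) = -4.3071*c^5 - 3.2724*c^4 + 5.6025*c^3 - 0.0684*c^2 + 5.8689*c - 4.023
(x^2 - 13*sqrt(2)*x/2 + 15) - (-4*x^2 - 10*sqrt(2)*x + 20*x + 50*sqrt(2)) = 5*x^2 - 20*x + 7*sqrt(2)*x/2 - 50*sqrt(2) + 15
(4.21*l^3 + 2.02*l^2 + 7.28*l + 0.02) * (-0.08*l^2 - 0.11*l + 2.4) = -0.3368*l^5 - 0.6247*l^4 + 9.2994*l^3 + 4.0456*l^2 + 17.4698*l + 0.048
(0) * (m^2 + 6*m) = 0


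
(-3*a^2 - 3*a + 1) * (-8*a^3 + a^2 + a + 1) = 24*a^5 + 21*a^4 - 14*a^3 - 5*a^2 - 2*a + 1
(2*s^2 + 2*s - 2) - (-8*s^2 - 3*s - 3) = 10*s^2 + 5*s + 1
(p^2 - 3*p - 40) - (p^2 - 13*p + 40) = 10*p - 80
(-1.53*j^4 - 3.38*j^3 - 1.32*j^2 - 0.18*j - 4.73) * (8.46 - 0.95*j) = 1.4535*j^5 - 9.7328*j^4 - 27.3408*j^3 - 10.9962*j^2 + 2.9707*j - 40.0158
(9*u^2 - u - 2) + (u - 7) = 9*u^2 - 9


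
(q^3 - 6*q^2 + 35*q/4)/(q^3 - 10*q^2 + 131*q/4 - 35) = q/(q - 4)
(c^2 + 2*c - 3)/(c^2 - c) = (c + 3)/c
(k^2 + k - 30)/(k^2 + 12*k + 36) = (k - 5)/(k + 6)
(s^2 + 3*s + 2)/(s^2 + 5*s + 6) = (s + 1)/(s + 3)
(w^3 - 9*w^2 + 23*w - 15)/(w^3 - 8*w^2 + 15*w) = (w - 1)/w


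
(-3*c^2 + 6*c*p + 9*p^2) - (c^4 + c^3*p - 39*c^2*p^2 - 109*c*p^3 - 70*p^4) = -c^4 - c^3*p + 39*c^2*p^2 - 3*c^2 + 109*c*p^3 + 6*c*p + 70*p^4 + 9*p^2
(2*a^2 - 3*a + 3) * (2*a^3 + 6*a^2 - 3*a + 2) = 4*a^5 + 6*a^4 - 18*a^3 + 31*a^2 - 15*a + 6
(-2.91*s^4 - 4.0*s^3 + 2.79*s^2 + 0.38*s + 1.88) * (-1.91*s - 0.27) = 5.5581*s^5 + 8.4257*s^4 - 4.2489*s^3 - 1.4791*s^2 - 3.6934*s - 0.5076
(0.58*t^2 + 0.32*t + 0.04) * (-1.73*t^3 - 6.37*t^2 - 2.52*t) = -1.0034*t^5 - 4.2482*t^4 - 3.5692*t^3 - 1.0612*t^2 - 0.1008*t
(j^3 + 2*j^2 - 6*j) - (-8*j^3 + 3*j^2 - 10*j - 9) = 9*j^3 - j^2 + 4*j + 9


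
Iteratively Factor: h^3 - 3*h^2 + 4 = (h - 2)*(h^2 - h - 2) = (h - 2)^2*(h + 1)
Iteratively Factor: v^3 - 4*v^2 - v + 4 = (v - 1)*(v^2 - 3*v - 4) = (v - 4)*(v - 1)*(v + 1)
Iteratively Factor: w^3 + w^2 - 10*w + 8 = (w - 2)*(w^2 + 3*w - 4) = (w - 2)*(w - 1)*(w + 4)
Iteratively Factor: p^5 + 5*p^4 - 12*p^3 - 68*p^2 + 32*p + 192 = (p + 4)*(p^4 + p^3 - 16*p^2 - 4*p + 48) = (p + 2)*(p + 4)*(p^3 - p^2 - 14*p + 24) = (p + 2)*(p + 4)^2*(p^2 - 5*p + 6) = (p - 3)*(p + 2)*(p + 4)^2*(p - 2)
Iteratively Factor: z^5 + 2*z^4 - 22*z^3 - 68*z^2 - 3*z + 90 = (z - 1)*(z^4 + 3*z^3 - 19*z^2 - 87*z - 90) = (z - 1)*(z + 3)*(z^3 - 19*z - 30) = (z - 1)*(z + 2)*(z + 3)*(z^2 - 2*z - 15) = (z - 1)*(z + 2)*(z + 3)^2*(z - 5)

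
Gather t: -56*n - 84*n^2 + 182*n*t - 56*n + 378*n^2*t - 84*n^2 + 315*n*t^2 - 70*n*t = -168*n^2 + 315*n*t^2 - 112*n + t*(378*n^2 + 112*n)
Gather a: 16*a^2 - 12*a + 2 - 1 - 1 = 16*a^2 - 12*a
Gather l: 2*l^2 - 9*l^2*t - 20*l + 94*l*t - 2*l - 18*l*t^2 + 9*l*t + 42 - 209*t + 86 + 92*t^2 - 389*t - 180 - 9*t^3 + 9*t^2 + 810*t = l^2*(2 - 9*t) + l*(-18*t^2 + 103*t - 22) - 9*t^3 + 101*t^2 + 212*t - 52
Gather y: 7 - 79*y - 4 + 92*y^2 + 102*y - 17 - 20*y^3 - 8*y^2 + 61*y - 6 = -20*y^3 + 84*y^2 + 84*y - 20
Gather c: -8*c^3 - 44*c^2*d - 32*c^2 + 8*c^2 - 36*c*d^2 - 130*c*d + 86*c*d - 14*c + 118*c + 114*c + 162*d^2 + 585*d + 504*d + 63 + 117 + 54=-8*c^3 + c^2*(-44*d - 24) + c*(-36*d^2 - 44*d + 218) + 162*d^2 + 1089*d + 234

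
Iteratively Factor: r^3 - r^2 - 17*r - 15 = (r + 3)*(r^2 - 4*r - 5) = (r + 1)*(r + 3)*(r - 5)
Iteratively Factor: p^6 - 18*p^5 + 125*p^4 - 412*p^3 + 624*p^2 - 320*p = (p - 4)*(p^5 - 14*p^4 + 69*p^3 - 136*p^2 + 80*p) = (p - 4)^2*(p^4 - 10*p^3 + 29*p^2 - 20*p) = (p - 4)^3*(p^3 - 6*p^2 + 5*p) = (p - 5)*(p - 4)^3*(p^2 - p) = p*(p - 5)*(p - 4)^3*(p - 1)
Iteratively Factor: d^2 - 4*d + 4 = (d - 2)*(d - 2)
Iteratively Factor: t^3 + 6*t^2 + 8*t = (t)*(t^2 + 6*t + 8) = t*(t + 2)*(t + 4)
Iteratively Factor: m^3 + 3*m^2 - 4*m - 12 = (m - 2)*(m^2 + 5*m + 6) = (m - 2)*(m + 2)*(m + 3)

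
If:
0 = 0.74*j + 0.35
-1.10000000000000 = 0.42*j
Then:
No Solution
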